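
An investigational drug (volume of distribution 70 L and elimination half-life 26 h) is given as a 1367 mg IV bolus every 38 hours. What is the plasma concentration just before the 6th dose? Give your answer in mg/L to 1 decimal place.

f = (1/2)^(τ/t½) = (1/2)^(38/26) ≈ 0.3631.
C₀ = D/Vd = 1367/70 ≈ 19.529 mg/L.
Before the 6th dose, 5 doses have been given. Superposition: Cmin = C₀·(f + f² + … + f^5).
≈ 19.529 × (0.3631 + 0.1318 + 0.0479 + 0.0174 + 0.0063) ≈ 19.529 × 0.5665 ≈ 11.063 mg/L.

11.1 mg/L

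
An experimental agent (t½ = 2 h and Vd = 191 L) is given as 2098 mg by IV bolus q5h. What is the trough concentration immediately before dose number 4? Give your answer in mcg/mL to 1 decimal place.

f = (1/2)^(τ/t½) = (1/2)^(5/2) ≈ 0.1768.
C₀ = D/Vd = 2098/191 ≈ 10.984 mcg/mL.
Before the 4th dose, 3 doses have been given. Superposition: Cmin = C₀·(f + f² + … + f^3).
≈ 10.984 × (0.1768 + 0.0313 + 0.0055) ≈ 10.984 × 0.2136 ≈ 2.346 mcg/mL.

2.3 mcg/mL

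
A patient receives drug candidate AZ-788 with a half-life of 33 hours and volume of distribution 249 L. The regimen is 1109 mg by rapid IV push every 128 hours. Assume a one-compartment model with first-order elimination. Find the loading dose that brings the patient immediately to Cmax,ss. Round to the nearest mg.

f = (1/2)^(128/33) ≈ 0.067978; accumulation ratio R = 1/(1−f) ≈ 1.07294.
Loading dose to hit Cmax,ss on first dose: D_load = D_maint·R ≈ 1109 × 1.07294 ≈ 1189.89 mg.

1190 mg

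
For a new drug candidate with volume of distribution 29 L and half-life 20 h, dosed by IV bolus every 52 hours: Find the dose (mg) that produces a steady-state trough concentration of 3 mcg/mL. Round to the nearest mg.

440 mg

τ/t½ = 52/20 ≈ 2.6, so f = (1/2)^(52/20) ≈ 0.164938.
Cmin,ss = (D/Vd)·f/(1−f), so D = Cmin,ss·Vd·(1−f)/f.
D = 3 × 29 × (1−f)/f ≈ 3 × 29 × 5.06288 ≈ 440.47 mg.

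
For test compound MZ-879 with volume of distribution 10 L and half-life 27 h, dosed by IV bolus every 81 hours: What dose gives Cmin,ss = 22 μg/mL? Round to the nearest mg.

τ/t½ = 81/27 ≈ 3, so f = (1/2)^(81/27) ≈ 0.125000.
Cmin,ss = (D/Vd)·f/(1−f), so D = Cmin,ss·Vd·(1−f)/f.
D = 22 × 10 × (1−f)/f ≈ 22 × 10 × 7.00000 ≈ 1540.00 mg.

1540 mg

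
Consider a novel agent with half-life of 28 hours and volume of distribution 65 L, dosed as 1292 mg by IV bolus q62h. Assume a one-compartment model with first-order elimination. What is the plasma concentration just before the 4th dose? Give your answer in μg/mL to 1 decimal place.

5.4 μg/mL

f = (1/2)^(τ/t½) = (1/2)^(62/28) ≈ 0.2155.
C₀ = D/Vd = 1292/65 ≈ 19.877 μg/mL.
Before the 4th dose, 3 doses have been given. Superposition: Cmin = C₀·(f + f² + … + f^3).
≈ 19.877 × (0.2155 + 0.0464 + 0.0100) ≈ 19.877 × 0.2719 ≈ 5.405 μg/mL.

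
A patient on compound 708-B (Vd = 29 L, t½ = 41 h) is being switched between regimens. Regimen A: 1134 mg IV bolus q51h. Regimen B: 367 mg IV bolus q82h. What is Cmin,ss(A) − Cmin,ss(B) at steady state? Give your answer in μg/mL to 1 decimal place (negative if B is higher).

Regimen A: f = (1/2)^(51/41) ≈ 0.4222; Cmin,ss = (1134/29)·f/(1−f) ≈ 28.573 μg/mL.
Regimen B: f = (1/2)^(82/41) ≈ 0.2500; Cmin,ss = (367/29)·f/(1−f) ≈ 4.218 μg/mL.
Difference ≈ 28.573 − 4.218 ≈ 24.355 μg/mL.

24.4 μg/mL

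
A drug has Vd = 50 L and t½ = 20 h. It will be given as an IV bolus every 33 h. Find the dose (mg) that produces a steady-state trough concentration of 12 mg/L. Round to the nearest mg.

τ/t½ = 33/20 ≈ 1.65, so f = (1/2)^(33/20) ≈ 0.318640.
Cmin,ss = (D/Vd)·f/(1−f), so D = Cmin,ss·Vd·(1−f)/f.
D = 12 × 50 × (1−f)/f ≈ 12 × 50 × 2.13834 ≈ 1283.00 mg.

1283 mg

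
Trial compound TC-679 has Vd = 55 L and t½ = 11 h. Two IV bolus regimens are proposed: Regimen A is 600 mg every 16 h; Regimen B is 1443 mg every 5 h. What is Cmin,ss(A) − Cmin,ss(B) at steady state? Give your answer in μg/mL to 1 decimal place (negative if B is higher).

Regimen A: f = (1/2)^(16/11) ≈ 0.3649; Cmin,ss = (600/55)·f/(1−f) ≈ 6.268 μg/mL.
Regimen B: f = (1/2)^(5/11) ≈ 0.7297; Cmin,ss = (1443/55)·f/(1−f) ≈ 70.828 μg/mL.
Difference ≈ 6.268 − 70.828 ≈ -64.560 μg/mL.

-64.6 μg/mL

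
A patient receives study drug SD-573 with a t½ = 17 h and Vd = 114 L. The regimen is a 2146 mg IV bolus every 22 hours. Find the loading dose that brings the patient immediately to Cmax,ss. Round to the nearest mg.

3624 mg

f = (1/2)^(22/17) ≈ 0.407785; accumulation ratio R = 1/(1−f) ≈ 1.68858.
Loading dose to hit Cmax,ss on first dose: D_load = D_maint·R ≈ 2146 × 1.68858 ≈ 3623.69 mg.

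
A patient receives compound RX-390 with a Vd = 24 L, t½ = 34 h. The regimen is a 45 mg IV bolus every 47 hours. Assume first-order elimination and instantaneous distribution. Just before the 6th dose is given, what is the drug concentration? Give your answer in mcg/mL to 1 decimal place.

f = (1/2)^(τ/t½) = (1/2)^(47/34) ≈ 0.3836.
C₀ = D/Vd = 45/24 ≈ 1.875 mcg/mL.
Before the 6th dose, 5 doses have been given. Superposition: Cmin = C₀·(f + f² + … + f^5).
≈ 1.875 × (0.3836 + 0.1471 + 0.0564 + 0.0217 + 0.0083) ≈ 1.875 × 0.6171 ≈ 1.157 mcg/mL.

1.2 mcg/mL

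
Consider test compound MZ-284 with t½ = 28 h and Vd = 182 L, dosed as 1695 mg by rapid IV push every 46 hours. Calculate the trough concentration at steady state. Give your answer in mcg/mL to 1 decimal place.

Over one 46-h interval, 46/28 ≈ 1.6429 half-lives elapse, leaving f ≈ 0.3202 of each dose.
Each bolus raises the concentration by D/Vd = 1695/182 ≈ 9.313 mcg/mL.
Steady-state trough Cmin,ss = C₀·f/(1−f) ≈ 9.313 × 0.3202/0.6798 ≈ 4.387 mcg/mL.

4.4 mcg/mL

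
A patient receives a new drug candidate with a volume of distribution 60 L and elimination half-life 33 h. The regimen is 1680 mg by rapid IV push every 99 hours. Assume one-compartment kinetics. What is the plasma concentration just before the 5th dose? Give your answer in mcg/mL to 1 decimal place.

4.0 mcg/mL

f = (1/2)^(τ/t½) = (1/2)^(99/33) ≈ 0.1250.
C₀ = D/Vd = 1680/60 ≈ 28.000 mcg/mL.
Before the 5th dose, 4 doses have been given. Superposition: Cmin = C₀·(f + f² + … + f^4).
≈ 28.000 × (0.1250 + 0.0156 + 0.0020 + 0.0002) ≈ 28.000 × 0.1428 ≈ 3.998 mcg/mL.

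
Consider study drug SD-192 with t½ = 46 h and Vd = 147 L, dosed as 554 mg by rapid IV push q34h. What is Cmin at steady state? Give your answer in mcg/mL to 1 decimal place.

5.6 mcg/mL

k = ln2/t½ = ln2/46 ≈ 0.015068 h⁻¹; fraction remaining f = e^(−kτ) = e^(−0.015068×34) ≈ 0.5991.
Accumulation ratio R = 1/(1 − f) ≈ 1/0.4009 ≈ 2.4944.
Each bolus raises the concentration by D/Vd = 554/147 ≈ 3.769 mcg/mL.
Steady-state peak Cmax,ss = C₀·R ≈ 3.769 × 2.4944 ≈ 9.401 mcg/mL.
One interval later, Cmin,ss = Cmax,ss·e^(−kτ) ≈ 9.401 × 0.5991 ≈ 5.632 mcg/mL.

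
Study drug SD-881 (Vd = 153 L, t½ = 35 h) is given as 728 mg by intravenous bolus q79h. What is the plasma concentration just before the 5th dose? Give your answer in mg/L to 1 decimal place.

f = (1/2)^(τ/t½) = (1/2)^(79/35) ≈ 0.2092.
C₀ = D/Vd = 728/153 ≈ 4.758 mg/L.
Before the 5th dose, 4 doses have been given. Superposition: Cmin = C₀·(f + f² + … + f^4).
≈ 4.758 × (0.2092 + 0.0438 + 0.0092 + 0.0019) ≈ 4.758 × 0.2641 ≈ 1.257 mg/L.

1.3 mg/L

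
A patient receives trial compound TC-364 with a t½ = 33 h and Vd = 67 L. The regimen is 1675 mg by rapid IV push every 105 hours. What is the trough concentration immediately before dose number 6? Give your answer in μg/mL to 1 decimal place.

f = (1/2)^(τ/t½) = (1/2)^(105/33) ≈ 0.1102.
C₀ = D/Vd = 1675/67 ≈ 25.000 μg/mL.
Before the 6th dose, 5 doses have been given. Superposition: Cmin = C₀·(f + f² + … + f^5).
≈ 25.000 × (0.1102 + 0.0121 + 0.0013 + 0.0001 + 0.0000) ≈ 25.000 × 0.1237 ≈ 3.093 μg/mL.

3.1 μg/mL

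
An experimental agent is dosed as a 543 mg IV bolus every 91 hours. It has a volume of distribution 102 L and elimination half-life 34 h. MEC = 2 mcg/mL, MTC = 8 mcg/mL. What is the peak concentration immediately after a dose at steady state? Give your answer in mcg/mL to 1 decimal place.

6.3 mcg/mL

k = ln2/t½ = ln2/34 ≈ 0.020387 h⁻¹; fraction remaining f = e^(−kτ) = e^(−0.020387×91) ≈ 0.1564.
At steady state, accumulation factor R = 1/(1 − e^(−kτ)) ≈ 1.1854.
Each bolus raises the concentration by D/Vd = 543/102 ≈ 5.324 mcg/mL.
Steady-state peak Cmax,ss = C₀·R ≈ 5.324 × 1.1854 ≈ 6.311 mcg/mL.
Peak 6.3 mcg/mL vs MTC 8 mcg/mL: below toxic threshold.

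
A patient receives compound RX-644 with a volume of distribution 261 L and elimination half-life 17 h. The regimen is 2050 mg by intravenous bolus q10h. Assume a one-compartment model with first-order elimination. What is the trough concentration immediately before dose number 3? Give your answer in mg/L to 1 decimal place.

8.7 mg/L

f = (1/2)^(τ/t½) = (1/2)^(10/17) ≈ 0.6652.
C₀ = D/Vd = 2050/261 ≈ 7.854 mg/L.
Before the 3rd dose, 2 doses have been given. Superposition: Cmin = C₀·(f + f²).
≈ 7.854 × (0.6652 + 0.4425) ≈ 7.854 × 1.1077 ≈ 8.700 mg/L.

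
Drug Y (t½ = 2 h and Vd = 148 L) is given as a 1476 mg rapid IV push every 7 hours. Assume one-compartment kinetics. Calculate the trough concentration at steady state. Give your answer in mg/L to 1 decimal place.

Over one 7-h interval, 7/2 ≈ 3.5 half-lives elapse, leaving f ≈ 0.0884 of each dose.
At steady state, accumulation factor R = 1/(1 − e^(−kτ)) ≈ 1.0970.
Single-dose peak C₀ = D/Vd = 1476/148 ≈ 9.973 mg/L.
Steady-state peak Cmax,ss = C₀·R ≈ 9.973 × 1.0970 ≈ 10.940 mg/L.
Steady-state trough Cmin,ss = Cmax,ss·f ≈ 10.940 × 0.0884 ≈ 0.967 mg/L.

1.0 mg/L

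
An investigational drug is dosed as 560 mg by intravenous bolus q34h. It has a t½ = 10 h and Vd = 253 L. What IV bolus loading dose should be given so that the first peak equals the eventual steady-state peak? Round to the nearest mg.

619 mg

f = (1/2)^(34/10) ≈ 0.094732; accumulation ratio R = 1/(1−f) ≈ 1.10465.
Loading dose to hit Cmax,ss on first dose: D_load = D_maint·R ≈ 560 × 1.10465 ≈ 618.60 mg.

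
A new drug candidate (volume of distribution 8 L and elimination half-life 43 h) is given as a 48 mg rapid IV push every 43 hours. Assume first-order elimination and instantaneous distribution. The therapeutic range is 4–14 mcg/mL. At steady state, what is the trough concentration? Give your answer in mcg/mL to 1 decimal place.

6.0 mcg/mL

The dosing interval is 1 half-life, so f = 2^(−1) = 0.5.
At steady state, R = 1/(1 − 0.5) = 2/1.
Single-dose peak C₀ = D/Vd = 48/8 = 6 mcg/mL.
Steady-state peak Cmax,ss = C₀·R = 6 × 2/1 ≈ 12.000 mcg/mL.
Steady-state trough Cmin,ss = Cmax,ss·f ≈ 12.000 × 0.5 ≈ 6.000 mcg/mL.
Trough 6.0 mcg/mL vs MEC 4 mcg/mL: adequate.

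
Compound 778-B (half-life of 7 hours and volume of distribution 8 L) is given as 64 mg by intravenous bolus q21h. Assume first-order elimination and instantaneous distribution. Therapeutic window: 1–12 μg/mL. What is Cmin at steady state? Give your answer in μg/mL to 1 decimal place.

The dosing interval is 3 half-lives, so f = 2^(−3) = 0.125.
At steady state, R = 1/(1 − 0.125) = 8/7.
Single-dose peak C₀ = D/Vd = 64/8 = 8 μg/mL.
Steady-state peak Cmax,ss = C₀·R = 8 × 8/7 ≈ 9.143 μg/mL.
Steady-state trough Cmin,ss = Cmax,ss·f ≈ 9.143 × 0.125 ≈ 1.143 μg/mL.
Trough 1.1 μg/mL vs MEC 1 μg/mL: adequate.

1.1 μg/mL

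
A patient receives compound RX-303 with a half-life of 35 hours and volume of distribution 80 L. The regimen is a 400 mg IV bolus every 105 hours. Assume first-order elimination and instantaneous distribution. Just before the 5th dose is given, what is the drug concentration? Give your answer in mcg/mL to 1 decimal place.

f = (1/2)^(τ/t½) = (1/2)^(105/35) ≈ 0.1250.
C₀ = D/Vd = 400/80 ≈ 5.000 mcg/mL.
Before the 5th dose, 4 doses have been given. Superposition: Cmin = C₀·(f + f² + … + f^4).
≈ 5.000 × (0.1250 + 0.0156 + 0.0020 + 0.0002) ≈ 5.000 × 0.1428 ≈ 0.714 mcg/mL.

0.7 mcg/mL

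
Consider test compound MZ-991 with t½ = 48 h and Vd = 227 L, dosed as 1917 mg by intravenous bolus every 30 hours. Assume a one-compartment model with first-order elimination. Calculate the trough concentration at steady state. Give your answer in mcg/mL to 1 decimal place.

15.6 mcg/mL

τ/t½ = 30/48 ≈ 0.625, so fraction remaining f = (1/2)^(30/48) ≈ 0.6484.
Each bolus raises the concentration by D/Vd = 1917/227 ≈ 8.445 mcg/mL.
Steady-state trough Cmin,ss = C₀·f/(1−f) ≈ 8.445 × 0.6484/0.3516 ≈ 15.574 mcg/mL.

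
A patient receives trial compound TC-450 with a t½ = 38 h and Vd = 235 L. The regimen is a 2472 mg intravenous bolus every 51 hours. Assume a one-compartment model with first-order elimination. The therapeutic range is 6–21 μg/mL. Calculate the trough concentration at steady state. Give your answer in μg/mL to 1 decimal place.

6.9 μg/mL

τ/t½ = 51/38 ≈ 1.3421, so fraction remaining f = (1/2)^(51/38) ≈ 0.3944.
At steady state, accumulation factor R = 1/(1 − e^(−kτ)) ≈ 1.6513.
Each bolus raises the concentration by D/Vd = 2472/235 ≈ 10.519 μg/mL.
Cmax,ss = C₀/(1 − f) ≈ 10.519/0.6056 ≈ 17.370 μg/mL.
One interval later, Cmin,ss = Cmax,ss·e^(−kτ) ≈ 17.370 × 0.3944 ≈ 6.851 μg/mL.
Trough 6.9 μg/mL vs MEC 6 μg/mL: adequate.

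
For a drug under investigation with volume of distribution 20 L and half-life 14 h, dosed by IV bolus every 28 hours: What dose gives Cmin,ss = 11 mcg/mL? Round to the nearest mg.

660 mg

τ/t½ = 28/14 ≈ 2, so f = (1/2)^(28/14) ≈ 0.250000.
Cmin,ss = (D/Vd)·f/(1−f), so D = Cmin,ss·Vd·(1−f)/f.
D = 11 × 20 × (1−f)/f ≈ 11 × 20 × 3.00000 ≈ 660.00 mg.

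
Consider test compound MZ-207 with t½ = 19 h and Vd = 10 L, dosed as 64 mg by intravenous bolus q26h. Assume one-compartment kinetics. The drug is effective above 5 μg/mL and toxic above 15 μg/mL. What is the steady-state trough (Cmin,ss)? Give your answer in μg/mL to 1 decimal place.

Over one 26-h interval, 26/19 ≈ 1.3684 half-lives elapse, leaving f ≈ 0.3873 of each dose.
At steady state, accumulation factor R = 1/(1 − e^(−kτ)) ≈ 1.6321.
Each bolus raises the concentration by D/Vd = 64/10 ≈ 6.400 μg/mL.
Cmax,ss = C₀/(1 − f) ≈ 6.400/0.6127 ≈ 10.446 μg/mL.
Steady-state trough Cmin,ss = Cmax,ss·f ≈ 10.446 × 0.3873 ≈ 4.046 μg/mL.
Trough 4.0 μg/mL vs MEC 5 μg/mL: subtherapeutic.

4.0 μg/mL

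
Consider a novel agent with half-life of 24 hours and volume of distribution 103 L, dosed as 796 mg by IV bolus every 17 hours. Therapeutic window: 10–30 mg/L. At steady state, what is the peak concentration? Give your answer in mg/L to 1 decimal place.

19.9 mg/L

k = ln2/t½ = ln2/24 ≈ 0.028881 h⁻¹; fraction remaining f = e^(−kτ) = e^(−0.028881×17) ≈ 0.6120.
Accumulation ratio R = 1/(1 − f) ≈ 1/0.3880 ≈ 2.5773.
Each bolus raises the concentration by D/Vd = 796/103 ≈ 7.728 mg/L.
Steady-state peak Cmax,ss = C₀·R ≈ 7.728 × 2.5773 ≈ 19.917 mg/L.
Peak 19.9 mg/L vs MTC 30 mg/L: below toxic threshold.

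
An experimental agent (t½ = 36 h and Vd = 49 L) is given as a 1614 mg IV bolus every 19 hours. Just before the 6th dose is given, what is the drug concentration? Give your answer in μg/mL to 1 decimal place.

62.6 μg/mL

f = (1/2)^(τ/t½) = (1/2)^(19/36) ≈ 0.6936.
C₀ = D/Vd = 1614/49 ≈ 32.939 μg/mL.
Before the 6th dose, 5 doses have been given. Superposition: Cmin = C₀·(f + f² + … + f^5).
≈ 32.939 × (0.6936 + 0.4811 + 0.3337 + 0.2314 + 0.1605) ≈ 32.939 × 1.9003 ≈ 62.594 μg/mL.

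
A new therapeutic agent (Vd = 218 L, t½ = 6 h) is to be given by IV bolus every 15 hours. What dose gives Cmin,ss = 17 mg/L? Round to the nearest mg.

17258 mg

τ/t½ = 15/6 ≈ 2.5, so f = (1/2)^(15/6) ≈ 0.176777.
Cmin,ss = (D/Vd)·f/(1−f), so D = Cmin,ss·Vd·(1−f)/f.
D = 17 × 218 × (1−f)/f ≈ 17 × 218 × 4.65684 ≈ 17258.25 mg.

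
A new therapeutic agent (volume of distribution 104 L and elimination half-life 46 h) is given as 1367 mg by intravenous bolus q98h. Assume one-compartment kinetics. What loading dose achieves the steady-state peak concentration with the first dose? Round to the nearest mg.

f = (1/2)^(98/46) ≈ 0.228389; accumulation ratio R = 1/(1−f) ≈ 1.29599.
Loading dose to hit Cmax,ss on first dose: D_load = D_maint·R ≈ 1367 × 1.29599 ≈ 1771.62 mg.

1772 mg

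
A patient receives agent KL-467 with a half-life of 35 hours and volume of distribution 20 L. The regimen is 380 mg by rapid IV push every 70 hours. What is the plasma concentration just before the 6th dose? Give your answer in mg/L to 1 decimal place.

f = (1/2)^(τ/t½) = (1/2)^(70/35) ≈ 0.2500.
C₀ = D/Vd = 380/20 ≈ 19.000 mg/L.
Before the 6th dose, 5 doses have been given. Superposition: Cmin = C₀·(f + f² + … + f^5).
≈ 19.000 × (0.2500 + 0.0625 + 0.0156 + 0.0039 + 0.0010) ≈ 19.000 × 0.3330 ≈ 6.327 mg/L.

6.3 mg/L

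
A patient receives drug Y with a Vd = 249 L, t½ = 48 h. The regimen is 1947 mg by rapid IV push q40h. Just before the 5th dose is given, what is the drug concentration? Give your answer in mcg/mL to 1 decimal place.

f = (1/2)^(τ/t½) = (1/2)^(40/48) ≈ 0.5612.
C₀ = D/Vd = 1947/249 ≈ 7.819 mcg/mL.
Before the 5th dose, 4 doses have been given. Superposition: Cmin = C₀·(f + f² + … + f^4).
≈ 7.819 × (0.5612 + 0.3149 + 0.1767 + 0.0992) ≈ 7.819 × 1.1520 ≈ 9.007 mcg/mL.

9.0 mcg/mL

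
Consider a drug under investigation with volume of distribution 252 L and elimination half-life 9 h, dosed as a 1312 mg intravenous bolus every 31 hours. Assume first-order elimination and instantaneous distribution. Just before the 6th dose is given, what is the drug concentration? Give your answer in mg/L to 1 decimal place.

0.5 mg/L

f = (1/2)^(τ/t½) = (1/2)^(31/9) ≈ 0.0919.
C₀ = D/Vd = 1312/252 ≈ 5.206 mg/L.
Before the 6th dose, 5 doses have been given. Superposition: Cmin = C₀·(f + f² + … + f^5).
≈ 5.206 × (0.0919 + 0.0084 + 0.0008 + 0.0001 + 0.0000) ≈ 5.206 × 0.1012 ≈ 0.527 mg/L.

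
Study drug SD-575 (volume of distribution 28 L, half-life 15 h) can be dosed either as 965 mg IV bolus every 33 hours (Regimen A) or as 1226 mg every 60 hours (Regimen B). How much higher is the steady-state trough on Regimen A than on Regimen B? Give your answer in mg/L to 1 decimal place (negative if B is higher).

Regimen A: f = (1/2)^(33/15) ≈ 0.2176; Cmin,ss = (965/28)·f/(1−f) ≈ 9.585 mg/L.
Regimen B: f = (1/2)^(60/15) ≈ 0.0625; Cmin,ss = (1226/28)·f/(1−f) ≈ 2.919 mg/L.
Difference ≈ 9.585 − 2.919 ≈ 6.666 mg/L.

6.7 mg/L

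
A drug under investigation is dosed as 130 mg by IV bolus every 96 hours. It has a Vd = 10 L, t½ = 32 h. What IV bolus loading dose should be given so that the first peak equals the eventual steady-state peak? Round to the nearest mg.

149 mg

f = (1/2)^(96/32) ≈ 0.125000; accumulation ratio R = 1/(1−f) ≈ 1.14286.
Loading dose to hit Cmax,ss on first dose: D_load = D_maint·R ≈ 130 × 1.14286 ≈ 148.57 mg.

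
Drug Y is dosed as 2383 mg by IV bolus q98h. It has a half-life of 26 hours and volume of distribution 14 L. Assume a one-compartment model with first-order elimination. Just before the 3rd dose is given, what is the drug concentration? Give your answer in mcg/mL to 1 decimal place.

13.4 mcg/mL

f = (1/2)^(τ/t½) = (1/2)^(98/26) ≈ 0.0733.
C₀ = D/Vd = 2383/14 ≈ 170.214 mcg/mL.
Before the 3rd dose, 2 doses have been given. Superposition: Cmin = C₀·(f + f²).
≈ 170.214 × (0.0733 + 0.0054) ≈ 170.214 × 0.0787 ≈ 13.396 mcg/mL.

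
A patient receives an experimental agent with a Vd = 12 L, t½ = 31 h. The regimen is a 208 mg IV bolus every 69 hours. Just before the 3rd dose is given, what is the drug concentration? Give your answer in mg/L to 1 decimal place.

4.5 mg/L

f = (1/2)^(τ/t½) = (1/2)^(69/31) ≈ 0.2138.
C₀ = D/Vd = 208/12 ≈ 17.333 mg/L.
Before the 3rd dose, 2 doses have been given. Superposition: Cmin = C₀·(f + f²).
≈ 17.333 × (0.2138 + 0.0457) ≈ 17.333 × 0.2595 ≈ 4.498 mg/L.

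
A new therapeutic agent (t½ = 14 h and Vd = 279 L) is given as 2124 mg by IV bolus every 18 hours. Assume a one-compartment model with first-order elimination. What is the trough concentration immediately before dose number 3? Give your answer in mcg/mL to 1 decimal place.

4.4 mcg/mL

f = (1/2)^(τ/t½) = (1/2)^(18/14) ≈ 0.4102.
C₀ = D/Vd = 2124/279 ≈ 7.613 mcg/mL.
Before the 3rd dose, 2 doses have been given. Superposition: Cmin = C₀·(f + f²).
≈ 7.613 × (0.4102 + 0.1683) ≈ 7.613 × 0.5785 ≈ 4.404 mcg/mL.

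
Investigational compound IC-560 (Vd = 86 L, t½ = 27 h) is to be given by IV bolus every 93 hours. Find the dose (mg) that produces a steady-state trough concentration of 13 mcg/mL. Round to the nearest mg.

τ/t½ = 93/27 ≈ 3.4444, so f = (1/2)^(93/27) ≈ 0.091858.
Cmin,ss = (D/Vd)·f/(1−f), so D = Cmin,ss·Vd·(1−f)/f.
D = 13 × 86 × (1−f)/f ≈ 13 × 86 × 9.88637 ≈ 11052.96 mg.

11053 mg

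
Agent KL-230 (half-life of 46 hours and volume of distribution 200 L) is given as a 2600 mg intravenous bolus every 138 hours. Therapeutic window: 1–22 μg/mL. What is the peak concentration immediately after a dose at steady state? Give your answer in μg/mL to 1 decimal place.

τ = 138 h = 3 half-lives, so f = (1/2)^3 = 0.125.
At steady state, R = 1/(1 − 0.125) = 8/7.
Single-dose peak C₀ = D/Vd = 2600/200 = 13 μg/mL.
Steady-state peak Cmax,ss = C₀·R = 13 × 8/7 ≈ 14.857 μg/mL.
Peak 14.9 μg/mL vs MTC 22 μg/mL: below toxic threshold.

14.9 μg/mL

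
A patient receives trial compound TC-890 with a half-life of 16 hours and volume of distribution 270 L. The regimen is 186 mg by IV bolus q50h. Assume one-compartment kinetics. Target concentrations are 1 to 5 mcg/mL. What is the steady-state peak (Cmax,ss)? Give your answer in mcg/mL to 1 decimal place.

k = ln2/t½ = ln2/16 ≈ 0.043322 h⁻¹; fraction remaining f = e^(−kτ) = e^(−0.043322×50) ≈ 0.1146.
Accumulation ratio R = 1/(1 − f) ≈ 1/0.8854 ≈ 1.1294.
Each bolus raises the concentration by D/Vd = 186/270 ≈ 0.689 mcg/mL.
Steady-state peak Cmax,ss = C₀·R ≈ 0.689 × 1.1294 ≈ 0.778 mcg/mL.
Peak 0.8 mcg/mL vs MTC 5 mcg/mL: below toxic threshold.

0.8 mcg/mL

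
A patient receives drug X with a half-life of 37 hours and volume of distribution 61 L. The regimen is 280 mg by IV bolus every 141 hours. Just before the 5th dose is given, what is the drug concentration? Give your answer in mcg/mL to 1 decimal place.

f = (1/2)^(τ/t½) = (1/2)^(141/37) ≈ 0.0713.
C₀ = D/Vd = 280/61 ≈ 4.590 mcg/mL.
Before the 5th dose, 4 doses have been given. Superposition: Cmin = C₀·(f + f² + … + f^4).
≈ 4.590 × (0.0713 + 0.0051 + 0.0004 + 0.0000) ≈ 4.590 × 0.0768 ≈ 0.353 mcg/mL.

0.4 mcg/mL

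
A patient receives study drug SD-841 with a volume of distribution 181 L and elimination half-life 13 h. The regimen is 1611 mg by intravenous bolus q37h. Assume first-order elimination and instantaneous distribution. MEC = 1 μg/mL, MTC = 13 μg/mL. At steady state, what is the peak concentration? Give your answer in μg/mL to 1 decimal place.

10.3 μg/mL

k = ln2/t½ = ln2/13 ≈ 0.053319 h⁻¹; fraction remaining f = e^(−kτ) = e^(−0.053319×37) ≈ 0.1391.
At steady state, accumulation factor R = 1/(1 − e^(−kτ)) ≈ 1.1616.
Each bolus raises the concentration by D/Vd = 1611/181 ≈ 8.901 μg/mL.
Cmax,ss = C₀/(1 − f) ≈ 8.901/0.8609 ≈ 10.339 μg/mL.
Peak 10.3 μg/mL vs MTC 13 μg/mL: below toxic threshold.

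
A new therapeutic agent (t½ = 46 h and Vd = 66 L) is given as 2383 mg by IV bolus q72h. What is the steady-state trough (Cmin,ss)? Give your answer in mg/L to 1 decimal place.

18.4 mg/L

Over one 72-h interval, 72/46 ≈ 1.5652 half-lives elapse, leaving f ≈ 0.3379 of each dose.
At steady state, accumulation factor R = 1/(1 − e^(−kτ)) ≈ 1.5103.
Each bolus raises the concentration by D/Vd = 2383/66 ≈ 36.106 mg/L.
Cmax,ss = C₀/(1 − f) ≈ 36.106/0.6621 ≈ 54.533 mg/L.
One interval later, Cmin,ss = Cmax,ss·e^(−kτ) ≈ 54.533 × 0.3379 ≈ 18.427 mg/L.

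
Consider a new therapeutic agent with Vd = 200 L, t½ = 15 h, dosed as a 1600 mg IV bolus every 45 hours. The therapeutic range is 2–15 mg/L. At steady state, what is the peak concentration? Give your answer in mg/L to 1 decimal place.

τ = 45 h = 3 half-lives, so f = (1/2)^3 = 0.125.
At steady state, R = 1/(1 − 0.125) = 8/7.
Single-dose peak C₀ = D/Vd = 1600/200 = 8 mg/L.
Steady-state peak Cmax,ss = C₀·R = 8 × 8/7 ≈ 9.143 mg/L.
Peak 9.1 mg/L vs MTC 15 mg/L: below toxic threshold.

9.1 mg/L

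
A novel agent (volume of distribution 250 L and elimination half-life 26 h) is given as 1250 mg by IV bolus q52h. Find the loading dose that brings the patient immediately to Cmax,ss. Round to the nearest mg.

1667 mg

f = (1/2)^(52/26) ≈ 0.250000; accumulation ratio R = 1/(1−f) ≈ 1.33333.
Loading dose to hit Cmax,ss on first dose: D_load = D_maint·R ≈ 1250 × 1.33333 ≈ 1666.66 mg.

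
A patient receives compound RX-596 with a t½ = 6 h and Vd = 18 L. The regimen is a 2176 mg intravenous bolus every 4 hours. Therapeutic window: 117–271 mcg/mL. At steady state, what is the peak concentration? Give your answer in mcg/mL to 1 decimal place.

k = ln2/t½ = ln2/6 ≈ 0.115525 h⁻¹; fraction remaining f = e^(−kτ) = e^(−0.115525×4) ≈ 0.6300.
Accumulation ratio R = 1/(1 − f) ≈ 1/0.3700 ≈ 2.7027.
Each bolus raises the concentration by D/Vd = 2176/18 ≈ 120.889 mcg/mL.
Steady-state peak Cmax,ss = C₀·R ≈ 120.889 × 2.7027 ≈ 326.727 mcg/mL.
Peak 326.7 mcg/mL vs MTC 271 mcg/mL: exceeds toxic threshold.

326.7 mcg/mL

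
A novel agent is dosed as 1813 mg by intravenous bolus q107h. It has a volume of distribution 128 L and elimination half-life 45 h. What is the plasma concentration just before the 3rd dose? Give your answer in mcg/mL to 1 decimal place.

f = (1/2)^(τ/t½) = (1/2)^(107/45) ≈ 0.1924.
C₀ = D/Vd = 1813/128 ≈ 14.164 mcg/mL.
Before the 3rd dose, 2 doses have been given. Superposition: Cmin = C₀·(f + f²).
≈ 14.164 × (0.1924 + 0.0370) ≈ 14.164 × 0.2294 ≈ 3.249 mcg/mL.

3.2 mcg/mL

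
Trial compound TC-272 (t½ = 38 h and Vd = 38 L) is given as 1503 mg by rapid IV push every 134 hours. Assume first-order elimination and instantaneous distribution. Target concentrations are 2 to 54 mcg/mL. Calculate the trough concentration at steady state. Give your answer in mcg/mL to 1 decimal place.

3.8 mcg/mL

Over one 134-h interval, 134/38 ≈ 3.5263 half-lives elapse, leaving f ≈ 0.0868 of each dose.
Single-dose peak C₀ = D/Vd = 1503/38 ≈ 39.553 mcg/mL.
Steady-state trough Cmin,ss = C₀·f/(1−f) ≈ 39.553 × 0.0868/0.9132 ≈ 3.760 mcg/mL.
Trough 3.8 mcg/mL vs MEC 2 mcg/mL: adequate.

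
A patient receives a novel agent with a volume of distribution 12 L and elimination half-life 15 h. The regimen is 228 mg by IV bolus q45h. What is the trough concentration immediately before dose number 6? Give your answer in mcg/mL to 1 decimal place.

2.7 mcg/mL

f = (1/2)^(τ/t½) = (1/2)^(45/15) ≈ 0.1250.
C₀ = D/Vd = 228/12 ≈ 19.000 mcg/mL.
Before the 6th dose, 5 doses have been given. Superposition: Cmin = C₀·(f + f² + … + f^5).
≈ 19.000 × (0.1250 + 0.0156 + 0.0020 + 0.0002 + 0.0000) ≈ 19.000 × 0.1428 ≈ 2.713 mcg/mL.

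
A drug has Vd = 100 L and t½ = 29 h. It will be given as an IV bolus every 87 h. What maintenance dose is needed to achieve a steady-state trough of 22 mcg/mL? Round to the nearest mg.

τ/t½ = 87/29 ≈ 3, so f = (1/2)^(87/29) ≈ 0.125000.
Cmin,ss = (D/Vd)·f/(1−f), so D = Cmin,ss·Vd·(1−f)/f.
D = 22 × 100 × (1−f)/f ≈ 22 × 100 × 7.00000 ≈ 15400.00 mg.

15400 mg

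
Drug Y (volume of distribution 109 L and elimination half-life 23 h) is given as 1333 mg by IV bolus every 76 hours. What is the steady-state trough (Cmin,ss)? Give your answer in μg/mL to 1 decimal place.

1.4 μg/mL

τ/t½ = 76/23 ≈ 3.3043, so fraction remaining f = (1/2)^(76/23) ≈ 0.1012.
Single-dose peak C₀ = D/Vd = 1333/109 ≈ 12.229 μg/mL.
Steady-state trough Cmin,ss = C₀·f/(1−f) ≈ 12.229 × 0.1012/0.8988 ≈ 1.377 μg/mL.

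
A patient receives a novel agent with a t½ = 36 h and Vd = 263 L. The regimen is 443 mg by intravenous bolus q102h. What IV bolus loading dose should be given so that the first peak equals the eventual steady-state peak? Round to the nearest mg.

515 mg

f = (1/2)^(102/36) ≈ 0.140308; accumulation ratio R = 1/(1−f) ≈ 1.16321.
Loading dose to hit Cmax,ss on first dose: D_load = D_maint·R ≈ 443 × 1.16321 ≈ 515.30 mg.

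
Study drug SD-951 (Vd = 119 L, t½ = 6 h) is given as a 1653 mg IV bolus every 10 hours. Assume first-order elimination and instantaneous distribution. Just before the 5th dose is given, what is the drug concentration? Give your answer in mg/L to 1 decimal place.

6.3 mg/L

f = (1/2)^(τ/t½) = (1/2)^(10/6) ≈ 0.3150.
C₀ = D/Vd = 1653/119 ≈ 13.891 mg/L.
Before the 5th dose, 4 doses have been given. Superposition: Cmin = C₀·(f + f² + … + f^4).
≈ 13.891 × (0.3150 + 0.0992 + 0.0313 + 0.0098) ≈ 13.891 × 0.4553 ≈ 6.325 mg/L.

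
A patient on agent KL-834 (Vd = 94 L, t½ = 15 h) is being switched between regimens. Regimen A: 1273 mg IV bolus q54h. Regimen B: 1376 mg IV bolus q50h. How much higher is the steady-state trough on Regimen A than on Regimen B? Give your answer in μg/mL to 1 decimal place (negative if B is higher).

-0.4 μg/mL

Regimen A: f = (1/2)^(54/15) ≈ 0.0825; Cmin,ss = (1273/94)·f/(1−f) ≈ 1.218 μg/mL.
Regimen B: f = (1/2)^(50/15) ≈ 0.0992; Cmin,ss = (1376/94)·f/(1−f) ≈ 1.612 μg/mL.
Difference ≈ 1.218 − 1.612 ≈ -0.394 μg/mL.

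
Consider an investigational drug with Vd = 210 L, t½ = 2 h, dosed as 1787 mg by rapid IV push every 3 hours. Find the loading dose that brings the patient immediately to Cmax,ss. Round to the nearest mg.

2764 mg

f = (1/2)^(3/2) ≈ 0.353553; accumulation ratio R = 1/(1−f) ≈ 1.54692.
Loading dose to hit Cmax,ss on first dose: D_load = D_maint·R ≈ 1787 × 1.54692 ≈ 2764.35 mg.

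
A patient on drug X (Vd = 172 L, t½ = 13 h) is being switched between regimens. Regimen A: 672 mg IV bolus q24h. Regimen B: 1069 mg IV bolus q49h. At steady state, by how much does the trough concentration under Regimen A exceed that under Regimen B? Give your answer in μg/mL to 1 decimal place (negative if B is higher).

Regimen A: f = (1/2)^(24/13) ≈ 0.2781; Cmin,ss = (672/172)·f/(1−f) ≈ 1.505 μg/mL.
Regimen B: f = (1/2)^(49/13) ≈ 0.0733; Cmin,ss = (1069/172)·f/(1−f) ≈ 0.492 μg/mL.
Difference ≈ 1.505 − 0.492 ≈ 1.013 μg/mL.

1.0 μg/mL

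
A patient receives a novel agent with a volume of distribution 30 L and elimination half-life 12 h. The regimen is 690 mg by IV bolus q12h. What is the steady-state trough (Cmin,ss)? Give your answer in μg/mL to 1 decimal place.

23.0 μg/mL

τ = 12 h = 1 half-life, so f = (1/2)^1 = 0.5.
At steady state, R = 1/(1 − 0.5) = 2/1.
Single-dose peak C₀ = D/Vd = 690/30 = 23 μg/mL.
Steady-state peak Cmax,ss = C₀·R = 23 × 2/1 ≈ 46.000 μg/mL.
Steady-state trough Cmin,ss = Cmax,ss·f ≈ 46.000 × 0.5 ≈ 23.000 μg/mL.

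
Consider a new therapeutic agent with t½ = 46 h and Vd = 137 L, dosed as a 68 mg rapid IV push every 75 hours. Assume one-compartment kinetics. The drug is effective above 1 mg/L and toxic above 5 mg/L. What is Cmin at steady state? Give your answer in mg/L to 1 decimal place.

Over one 75-h interval, 75/46 ≈ 1.6304 half-lives elapse, leaving f ≈ 0.3230 of each dose.
Single-dose peak C₀ = D/Vd = 68/137 ≈ 0.496 mg/L.
Steady-state trough Cmin,ss = C₀·f/(1−f) ≈ 0.496 × 0.3230/0.6770 ≈ 0.237 mg/L.
Trough 0.2 mg/L vs MEC 1 mg/L: subtherapeutic.

0.2 mg/L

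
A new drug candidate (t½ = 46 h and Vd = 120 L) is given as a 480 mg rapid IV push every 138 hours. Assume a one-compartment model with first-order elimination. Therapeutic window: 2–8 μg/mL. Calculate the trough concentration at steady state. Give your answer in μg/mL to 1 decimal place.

τ = 138 h = 3 half-lives, so f = (1/2)^3 = 0.125.
At steady state, R = 1/(1 − 0.125) = 8/7.
Single-dose peak C₀ = D/Vd = 480/120 = 4 μg/mL.
Steady-state peak Cmax,ss = C₀·R = 4 × 8/7 ≈ 4.571 μg/mL.
Steady-state trough Cmin,ss = Cmax,ss·f ≈ 4.571 × 0.125 ≈ 0.571 μg/mL.
Trough 0.6 μg/mL vs MEC 2 μg/mL: subtherapeutic.

0.6 μg/mL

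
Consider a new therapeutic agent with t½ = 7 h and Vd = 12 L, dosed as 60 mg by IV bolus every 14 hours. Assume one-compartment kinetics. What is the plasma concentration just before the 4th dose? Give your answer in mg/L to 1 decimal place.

1.6 mg/L

f = (1/2)^(τ/t½) = (1/2)^(14/7) ≈ 0.2500.
C₀ = D/Vd = 60/12 ≈ 5.000 mg/L.
Before the 4th dose, 3 doses have been given. Superposition: Cmin = C₀·(f + f² + … + f^3).
≈ 5.000 × (0.2500 + 0.0625 + 0.0156) ≈ 5.000 × 0.3281 ≈ 1.641 mg/L.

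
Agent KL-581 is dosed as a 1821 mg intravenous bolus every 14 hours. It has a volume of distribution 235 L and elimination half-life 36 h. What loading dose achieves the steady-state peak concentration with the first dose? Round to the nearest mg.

7707 mg

f = (1/2)^(14/36) ≈ 0.763718; accumulation ratio R = 1/(1−f) ≈ 4.23223.
Loading dose to hit Cmax,ss on first dose: D_load = D_maint·R ≈ 1821 × 4.23223 ≈ 7706.89 mg.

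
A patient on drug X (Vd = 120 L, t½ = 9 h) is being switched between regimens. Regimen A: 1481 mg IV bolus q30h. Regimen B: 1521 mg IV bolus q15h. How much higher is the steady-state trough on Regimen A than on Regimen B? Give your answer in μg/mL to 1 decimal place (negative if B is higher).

Regimen A: f = (1/2)^(30/9) ≈ 0.0992; Cmin,ss = (1481/120)·f/(1−f) ≈ 1.359 μg/mL.
Regimen B: f = (1/2)^(15/9) ≈ 0.3150; Cmin,ss = (1521/120)·f/(1−f) ≈ 5.829 μg/mL.
Difference ≈ 1.359 − 5.829 ≈ -4.470 μg/mL.

-4.5 μg/mL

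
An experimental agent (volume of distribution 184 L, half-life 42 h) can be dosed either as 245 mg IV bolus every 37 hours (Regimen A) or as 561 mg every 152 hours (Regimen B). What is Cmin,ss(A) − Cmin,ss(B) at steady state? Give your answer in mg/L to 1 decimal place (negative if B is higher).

1.3 mg/L

Regimen A: f = (1/2)^(37/42) ≈ 0.5430; Cmin,ss = (245/184)·f/(1−f) ≈ 1.582 mg/L.
Regimen B: f = (1/2)^(152/42) ≈ 0.0814; Cmin,ss = (561/184)·f/(1−f) ≈ 0.270 mg/L.
Difference ≈ 1.582 − 0.270 ≈ 1.312 mg/L.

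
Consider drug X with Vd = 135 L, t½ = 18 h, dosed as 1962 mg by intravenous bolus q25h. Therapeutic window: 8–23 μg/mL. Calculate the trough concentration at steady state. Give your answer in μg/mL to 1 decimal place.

τ/t½ = 25/18 ≈ 1.3889, so fraction remaining f = (1/2)^(25/18) ≈ 0.3819.
Accumulation ratio R = 1/(1 − f) ≈ 1/0.6181 ≈ 1.6179.
Single-dose peak C₀ = D/Vd = 1962/135 ≈ 14.533 μg/mL.
Steady-state peak Cmax,ss = C₀·R ≈ 14.533 × 1.6179 ≈ 23.513 μg/mL.
Steady-state trough Cmin,ss = Cmax,ss·f ≈ 23.513 × 0.3819 ≈ 8.980 μg/mL.
Trough 9.0 μg/mL vs MEC 8 μg/mL: adequate.

9.0 μg/mL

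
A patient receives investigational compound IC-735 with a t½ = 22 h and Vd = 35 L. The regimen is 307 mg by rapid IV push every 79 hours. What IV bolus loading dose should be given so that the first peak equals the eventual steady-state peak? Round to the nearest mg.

335 mg

f = (1/2)^(79/22) ≈ 0.082991; accumulation ratio R = 1/(1−f) ≈ 1.09050.
Loading dose to hit Cmax,ss on first dose: D_load = D_maint·R ≈ 307 × 1.09050 ≈ 334.78 mg.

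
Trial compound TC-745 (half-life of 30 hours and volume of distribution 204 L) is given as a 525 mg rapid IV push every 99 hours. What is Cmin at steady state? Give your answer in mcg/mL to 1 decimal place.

Over one 99-h interval, 99/30 ≈ 3.3 half-lives elapse, leaving f ≈ 0.1015 of each dose.
Single-dose peak C₀ = D/Vd = 525/204 ≈ 2.574 mcg/mL.
Steady-state trough Cmin,ss = C₀·f/(1−f) ≈ 2.574 × 0.1015/0.8985 ≈ 0.291 mcg/mL.

0.3 mcg/mL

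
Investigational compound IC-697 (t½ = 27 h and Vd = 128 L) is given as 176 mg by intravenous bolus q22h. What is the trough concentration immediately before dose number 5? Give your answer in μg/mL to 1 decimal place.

f = (1/2)^(τ/t½) = (1/2)^(22/27) ≈ 0.5685.
C₀ = D/Vd = 176/128 ≈ 1.375 μg/mL.
Before the 5th dose, 4 doses have been given. Superposition: Cmin = C₀·(f + f² + … + f^4).
≈ 1.375 × (0.5685 + 0.3232 + 0.1837 + 0.1045) ≈ 1.375 × 1.1799 ≈ 1.622 μg/mL.

1.6 μg/mL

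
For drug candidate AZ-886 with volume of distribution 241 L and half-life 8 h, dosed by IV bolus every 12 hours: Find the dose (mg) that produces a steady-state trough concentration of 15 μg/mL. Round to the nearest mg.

6610 mg

τ/t½ = 12/8 ≈ 1.5, so f = (1/2)^(12/8) ≈ 0.353553.
Cmin,ss = (D/Vd)·f/(1−f), so D = Cmin,ss·Vd·(1−f)/f.
D = 15 × 241 × (1−f)/f ≈ 15 × 241 × 1.82843 ≈ 6609.77 mg.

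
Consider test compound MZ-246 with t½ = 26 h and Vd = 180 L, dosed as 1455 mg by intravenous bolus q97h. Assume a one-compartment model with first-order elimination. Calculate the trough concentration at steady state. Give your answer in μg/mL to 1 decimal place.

k = ln2/t½ = ln2/26 ≈ 0.026660 h⁻¹; fraction remaining f = e^(−kτ) = e^(−0.026660×97) ≈ 0.0753.
Accumulation ratio R = 1/(1 − f) ≈ 1/0.9247 ≈ 1.0814.
Single-dose peak C₀ = D/Vd = 1455/180 ≈ 8.083 μg/mL.
Steady-state peak Cmax,ss = C₀·R ≈ 8.083 × 1.0814 ≈ 8.741 μg/mL.
Steady-state trough Cmin,ss = Cmax,ss·f ≈ 8.741 × 0.0753 ≈ 0.658 μg/mL.

0.7 μg/mL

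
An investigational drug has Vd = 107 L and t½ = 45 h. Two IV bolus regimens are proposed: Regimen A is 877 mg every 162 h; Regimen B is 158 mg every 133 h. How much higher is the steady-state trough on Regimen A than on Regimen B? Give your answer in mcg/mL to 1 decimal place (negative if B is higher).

0.5 mcg/mL

Regimen A: f = (1/2)^(162/45) ≈ 0.0825; Cmin,ss = (877/107)·f/(1−f) ≈ 0.737 mcg/mL.
Regimen B: f = (1/2)^(133/45) ≈ 0.1289; Cmin,ss = (158/107)·f/(1−f) ≈ 0.219 mcg/mL.
Difference ≈ 0.737 − 0.219 ≈ 0.518 mcg/mL.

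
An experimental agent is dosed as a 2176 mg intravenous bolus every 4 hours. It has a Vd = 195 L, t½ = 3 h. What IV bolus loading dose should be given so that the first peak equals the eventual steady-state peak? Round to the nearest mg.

f = (1/2)^(4/3) ≈ 0.396850; accumulation ratio R = 1/(1−f) ≈ 1.65796.
Loading dose to hit Cmax,ss on first dose: D_load = D_maint·R ≈ 2176 × 1.65796 ≈ 3607.72 mg.

3608 mg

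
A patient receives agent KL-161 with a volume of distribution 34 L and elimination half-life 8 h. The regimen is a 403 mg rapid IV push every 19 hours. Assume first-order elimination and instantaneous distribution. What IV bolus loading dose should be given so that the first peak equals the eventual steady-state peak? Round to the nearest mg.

f = (1/2)^(19/8) ≈ 0.192776; accumulation ratio R = 1/(1−f) ≈ 1.23881.
Loading dose to hit Cmax,ss on first dose: D_load = D_maint·R ≈ 403 × 1.23881 ≈ 499.24 mg.

499 mg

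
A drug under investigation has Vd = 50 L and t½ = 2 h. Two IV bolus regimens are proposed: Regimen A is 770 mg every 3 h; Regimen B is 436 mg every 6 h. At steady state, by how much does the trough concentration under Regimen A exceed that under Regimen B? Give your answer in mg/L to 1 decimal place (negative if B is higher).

7.2 mg/L

Regimen A: f = (1/2)^(3/2) ≈ 0.3536; Cmin,ss = (770/50)·f/(1−f) ≈ 8.424 mg/L.
Regimen B: f = (1/2)^(6/2) ≈ 0.1250; Cmin,ss = (436/50)·f/(1−f) ≈ 1.246 mg/L.
Difference ≈ 8.424 − 1.246 ≈ 7.178 mg/L.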